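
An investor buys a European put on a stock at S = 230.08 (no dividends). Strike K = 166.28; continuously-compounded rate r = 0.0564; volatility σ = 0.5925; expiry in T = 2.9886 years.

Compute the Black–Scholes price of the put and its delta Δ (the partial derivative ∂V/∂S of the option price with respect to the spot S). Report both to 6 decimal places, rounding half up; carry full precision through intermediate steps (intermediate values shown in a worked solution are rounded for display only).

price = 35.102433
Δ = -0.160170

σ√T = 0.5925·√2.9886 = 1.024288
d₁ = (ln(S/K) + (r+σ²/2)T) / (σ√T) = (ln(230.08/166.28) + (0.0564+0.5925²/2)·2.9886) / 1.024288 = (0.324754 + 0.693140) / 1.024288 = 0.993758
d₂ = d₁ − σ√T = 0.993758 − 1.024288 = -0.030531
e^{−rT} = e^{−0.0564·2.9886} = 0.844883
N(−d₁) = 0.160170,  N(−d₂) = 0.512178
Put price V = K·e^{−rT}·N(−d₂) − S·N(−d₁) = 71.954451 − 36.852017 = 35.102433
Δ = −N(−d₁) = -0.160170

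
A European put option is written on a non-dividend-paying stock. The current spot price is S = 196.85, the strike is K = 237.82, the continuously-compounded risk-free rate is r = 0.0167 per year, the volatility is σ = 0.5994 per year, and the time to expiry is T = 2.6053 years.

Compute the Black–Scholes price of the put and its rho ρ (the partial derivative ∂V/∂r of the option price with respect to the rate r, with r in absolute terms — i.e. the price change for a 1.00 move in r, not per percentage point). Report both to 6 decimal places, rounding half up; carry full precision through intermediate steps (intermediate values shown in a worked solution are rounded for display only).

σ√T = 0.5994·√2.6053 = 0.967488
d₁ = (ln(S/K) + (r+σ²/2)T) / (σ√T) = (ln(196.85/237.82) + (0.0167+0.5994²/2)·2.6053) / 0.967488 = (-0.189072 + 0.511525) / 0.967488 = 0.333289
d₂ = d₁ − σ√T = 0.333289 − 0.967488 = -0.634199
e^{−rT} = e^{−0.0167·2.6053} = 0.957424
N(−d₁) = 0.369458,  N(−d₂) = 0.737025
Put price V = K·e^{−rT}·N(−d₂) − S·N(−d₁) = 167.816569 − 72.727831 = 95.088739
ρ = −K·T·e^{−rT}·N(−d₂) = -437.212508

price = 95.088739
ρ = -437.212508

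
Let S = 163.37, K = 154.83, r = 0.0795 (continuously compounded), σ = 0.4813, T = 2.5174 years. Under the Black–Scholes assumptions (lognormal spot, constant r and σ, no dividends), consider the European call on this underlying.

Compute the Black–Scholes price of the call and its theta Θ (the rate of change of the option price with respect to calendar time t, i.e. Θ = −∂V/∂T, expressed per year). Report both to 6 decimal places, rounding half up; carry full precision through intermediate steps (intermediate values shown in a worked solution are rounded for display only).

σ√T = 0.4813·√2.5174 = 0.763646
d₁ = (ln(S/K) + (r+σ²/2)T) / (σ√T) = (ln(163.37/154.83) + (0.0795+0.4813²/2)·2.5174) / 0.763646 = (0.053690 + 0.491711) / 0.763646 = 0.714206
d₂ = d₁ − σ√T = 0.714206 − 0.763646 = -0.049440
e^{−rT} = e^{−0.0795·2.5174} = 0.818622
N(d₁) = 0.762450,  N(d₂) = 0.480284
Call price V = S·N(d₁) − K·e^{−rT}·N(d₂) = 124.561483 − 60.874707 = 63.686776
φ(d₁) = (1/√(2π))·e^{−d₁²/2} = 0.309133
Θ = −S·φ(d₁)·σ/(2√T) − r·K·e^{−rT}·N(d₂) = −7.659975 − 4.839539 = -12.499515

price = 63.686776
Θ = -12.499515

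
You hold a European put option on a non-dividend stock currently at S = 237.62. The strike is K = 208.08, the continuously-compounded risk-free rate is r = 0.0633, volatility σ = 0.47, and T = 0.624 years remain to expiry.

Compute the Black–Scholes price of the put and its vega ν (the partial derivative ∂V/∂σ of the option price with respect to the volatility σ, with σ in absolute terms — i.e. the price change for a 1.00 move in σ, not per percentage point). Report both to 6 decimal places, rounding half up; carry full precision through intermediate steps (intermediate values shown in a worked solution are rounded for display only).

price = 16.784110
ν = 60.639953

σ√T = 0.47·√0.624 = 0.371270
d₁ = (ln(S/K) + (r+σ²/2)T) / (σ√T) = (ln(237.62/208.08) + (0.0633+0.47²/2)·0.624) / 0.371270 = (0.132750 + 0.108420) / 0.371270 = 0.649581
d₂ = d₁ − σ√T = 0.649581 − 0.371270 = 0.278311
e^{−rT} = e^{−0.0633·0.624} = 0.961271
N(−d₁) = 0.257981,  N(−d₂) = 0.390387
Put price V = K·e^{−rT}·N(−d₂) − S·N(−d₁) = 78.085656 − 61.301546 = 16.784110
φ(d₁) = (1/√(2π))·e^{−d₁²/2} = 0.323060
ν = S·φ(d₁)·√T = 60.639953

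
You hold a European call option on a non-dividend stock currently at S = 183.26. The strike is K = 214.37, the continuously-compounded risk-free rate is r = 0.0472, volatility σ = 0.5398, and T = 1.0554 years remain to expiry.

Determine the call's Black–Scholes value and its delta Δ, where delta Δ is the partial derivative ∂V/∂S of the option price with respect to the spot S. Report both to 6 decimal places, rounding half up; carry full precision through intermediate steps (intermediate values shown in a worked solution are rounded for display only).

price = 32.707027
Δ = 0.533614

σ√T = 0.5398·√1.0554 = 0.554551
d₁ = (ln(S/K) + (r+σ²/2)T) / (σ√T) = (ln(183.26/214.37) + (0.0472+0.5398²/2)·1.0554) / 0.554551 = (-0.156798 + 0.203578) / 0.554551 = 0.084358
d₂ = d₁ − σ√T = 0.084358 − 0.554551 = -0.470193
e^{−rT} = e^{−0.0472·1.0554} = 0.951406
N(d₁) = 0.533614,  N(d₂) = 0.319109
Call price V = S·N(d₁) − K·e^{−rT}·N(d₂) = 97.790100 − 65.083073 = 32.707027
Δ = N(d₁) = 0.533614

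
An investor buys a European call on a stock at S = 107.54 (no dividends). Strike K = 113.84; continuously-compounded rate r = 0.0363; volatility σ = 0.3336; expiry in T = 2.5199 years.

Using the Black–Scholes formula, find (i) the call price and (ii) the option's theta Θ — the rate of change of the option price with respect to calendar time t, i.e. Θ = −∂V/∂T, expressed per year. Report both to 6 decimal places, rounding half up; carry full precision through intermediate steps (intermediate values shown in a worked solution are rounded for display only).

price = 23.946948
Θ = -5.856434

σ√T = 0.3336·√2.5199 = 0.529563
d₁ = (ln(S/K) + (r+σ²/2)T) / (σ√T) = (ln(107.54/113.84) + (0.0363+0.3336²/2)·2.5199) / 0.529563 = (-0.056931 + 0.231691) / 0.529563 = 0.330008
d₂ = d₁ − σ√T = 0.330008 − 0.529563 = -0.199556
e^{−rT} = e^{−0.0363·2.5199} = 0.912587
N(d₁) = 0.629303,  N(d₂) = 0.420914
Call price V = S·N(d₁) − K·e^{−rT}·N(d₂) = 67.675231 − 43.728283 = 23.946948
φ(d₁) = (1/√(2π))·e^{−d₁²/2} = 0.377800
Θ = −S·φ(d₁)·σ/(2√T) − r·K·e^{−rT}·N(d₂) = −4.269098 − 1.587337 = -5.856434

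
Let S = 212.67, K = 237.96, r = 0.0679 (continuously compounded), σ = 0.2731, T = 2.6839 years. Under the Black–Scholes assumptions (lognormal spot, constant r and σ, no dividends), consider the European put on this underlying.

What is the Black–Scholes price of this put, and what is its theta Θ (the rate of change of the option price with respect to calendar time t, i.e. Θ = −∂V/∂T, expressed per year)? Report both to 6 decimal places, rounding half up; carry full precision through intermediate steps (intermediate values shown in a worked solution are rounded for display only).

σ√T = 0.2731·√2.6839 = 0.447409
d₁ = (ln(S/K) + (r+σ²/2)T) / (σ√T) = (ln(212.67/237.96) + (0.0679+0.2731²/2)·2.6839) / 0.447409 = (-0.112361 + 0.282324) / 0.447409 = 0.379884
d₂ = d₁ − σ√T = 0.379884 − 0.447409 = -0.067526
e^{−rT} = e^{−0.0679·2.6839} = 0.833404
N(−d₁) = 0.352016,  N(−d₂) = 0.526918
Put price V = K·e^{−rT}·N(−d₂) − S·N(−d₁) = 104.496769 − 74.863231 = 29.633539
φ(d₁) = (1/√(2π))·e^{−d₁²/2} = 0.371170
Θ = −S·φ(d₁)·σ/(2√T) + r·K·e^{−rT}·N(−d₂) = −6.579426 + 7.095331 = 0.515905

price = 29.633539
Θ = 0.515905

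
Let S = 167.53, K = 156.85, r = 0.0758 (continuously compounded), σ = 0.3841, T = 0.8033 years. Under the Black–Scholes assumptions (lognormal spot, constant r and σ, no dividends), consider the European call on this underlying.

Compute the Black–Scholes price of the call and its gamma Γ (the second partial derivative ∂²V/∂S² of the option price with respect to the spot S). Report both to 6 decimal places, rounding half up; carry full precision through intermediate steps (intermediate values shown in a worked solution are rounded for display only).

σ√T = 0.3841·√0.8033 = 0.344257
d₁ = (ln(S/K) + (r+σ²/2)T) / (σ√T) = (ln(167.53/156.85) + (0.0758+0.3841²/2)·0.8033) / 0.344257 = (0.065873 + 0.120147) / 0.344257 = 0.540349
d₂ = d₁ − σ√T = 0.540349 − 0.344257 = 0.196092
e^{−rT} = e^{−0.0758·0.8033} = 0.940927
N(d₁) = 0.705522,  N(d₂) = 0.577731
Call price V = S·N(d₁) − K·e^{−rT}·N(d₂) = 118.196086 − 85.264033 = 32.932053
φ(d₁) = (1/√(2π))·e^{−d₁²/2} = 0.344753
Γ = φ(d₁) / (S·σ·√T) = 0.005978

price = 32.932053
Γ = 0.005978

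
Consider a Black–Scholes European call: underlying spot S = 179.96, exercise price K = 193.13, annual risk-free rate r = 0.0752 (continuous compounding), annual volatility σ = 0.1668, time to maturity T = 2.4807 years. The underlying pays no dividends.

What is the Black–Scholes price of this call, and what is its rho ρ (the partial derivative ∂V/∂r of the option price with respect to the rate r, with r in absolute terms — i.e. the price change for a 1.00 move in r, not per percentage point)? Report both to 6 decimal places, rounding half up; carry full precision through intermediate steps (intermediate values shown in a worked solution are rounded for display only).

price = 29.317379
ρ = 247.155435

σ√T = 0.1668·√2.4807 = 0.262714
d₁ = (ln(S/K) + (r+σ²/2)T) / (σ√T) = (ln(179.96/193.13) + (0.0752+0.1668²/2)·2.4807) / 0.262714 = (-0.070629 + 0.221058) / 0.262714 = 0.572596
d₂ = d₁ − σ√T = 0.572596 − 0.262714 = 0.309882
e^{−rT} = e^{−0.0752·2.4807} = 0.829818
N(d₁) = 0.716541,  N(d₂) = 0.621675
Call price V = S·N(d₁) − K·e^{−rT}·N(d₂) = 128.948706 − 99.631328 = 29.317379
ρ = K·T·e^{−rT}·N(d₂) = 247.155435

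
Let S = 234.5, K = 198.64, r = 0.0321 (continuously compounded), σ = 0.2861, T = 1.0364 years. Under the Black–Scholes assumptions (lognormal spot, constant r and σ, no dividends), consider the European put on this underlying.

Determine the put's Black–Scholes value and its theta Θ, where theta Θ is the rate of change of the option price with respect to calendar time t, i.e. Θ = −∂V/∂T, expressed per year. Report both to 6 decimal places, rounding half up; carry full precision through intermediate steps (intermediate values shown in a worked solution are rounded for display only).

σ√T = 0.2861·√1.0364 = 0.291260
d₁ = (ln(S/K) + (r+σ²/2)T) / (σ√T) = (ln(234.5/198.64) + (0.0321+0.2861²/2)·1.0364) / 0.291260 = (0.165961 + 0.075685) / 0.291260 = 0.829657
d₂ = d₁ − σ√T = 0.829657 − 0.291260 = 0.538396
e^{−rT} = e^{−0.0321·1.0364} = 0.967279
N(−d₁) = 0.203366,  N(−d₂) = 0.295152
Put price V = K·e^{−rT}·N(−d₂) − S·N(−d₁) = 56.710539 − 47.689431 = 9.021108
φ(d₁) = (1/√(2π))·e^{−d₁²/2} = 0.282775
Θ = −S·φ(d₁)·σ/(2√T) + r·K·e^{−rT}·N(−d₂) = −9.317685 + 1.820408 = -7.497277

price = 9.021108
Θ = -7.497277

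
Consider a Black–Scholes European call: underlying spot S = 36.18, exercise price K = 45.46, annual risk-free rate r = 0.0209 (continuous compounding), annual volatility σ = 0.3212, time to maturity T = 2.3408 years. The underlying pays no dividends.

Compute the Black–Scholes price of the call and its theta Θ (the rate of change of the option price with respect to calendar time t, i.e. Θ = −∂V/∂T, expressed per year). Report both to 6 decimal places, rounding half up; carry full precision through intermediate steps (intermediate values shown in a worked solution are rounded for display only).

σ√T = 0.3212·√2.3408 = 0.491426
d₁ = (ln(S/K) + (r+σ²/2)T) / (σ√T) = (ln(36.18/45.46) + (0.0209+0.3212²/2)·2.3408) / 0.491426 = (-0.228326 + 0.169672) / 0.491426 = -0.119355
d₂ = d₁ − σ√T = -0.119355 − 0.491426 = -0.610781
e^{−rT} = e^{−0.0209·2.3408} = 0.952255
N(d₁) = 0.452497,  N(d₂) = 0.270672
Call price V = S·N(d₁) − K·e^{−rT}·N(d₂) = 16.371343 − 11.717274 = 4.654069
φ(d₁) = (1/√(2π))·e^{−d₁²/2} = 0.396111
Θ = −S·φ(d₁)·σ/(2√T) − r·K·e^{−rT}·N(d₂) = −1.504349 − 0.244891 = -1.749240

price = 4.654069
Θ = -1.749240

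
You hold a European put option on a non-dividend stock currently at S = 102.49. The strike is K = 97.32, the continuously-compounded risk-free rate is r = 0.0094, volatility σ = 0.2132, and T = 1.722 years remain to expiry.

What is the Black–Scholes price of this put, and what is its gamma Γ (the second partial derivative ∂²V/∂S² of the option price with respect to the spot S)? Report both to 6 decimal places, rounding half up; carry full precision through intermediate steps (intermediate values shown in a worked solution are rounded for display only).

σ√T = 0.2132·√1.722 = 0.279772
d₁ = (ln(S/K) + (r+σ²/2)T) / (σ√T) = (ln(102.49/97.32) + (0.0094+0.2132²/2)·1.722) / 0.279772 = (0.051761 + 0.055323) / 0.279772 = 0.382754
d₂ = d₁ − σ√T = 0.382754 − 0.279772 = 0.102982
e^{−rT} = e^{−0.0094·1.722} = 0.983944
N(−d₁) = 0.350951,  N(−d₂) = 0.458989
Put price V = K·e^{−rT}·N(−d₂) − S·N(−d₁) = 43.951554 − 35.968993 = 7.982561
φ(d₁) = (1/√(2π))·e^{−d₁²/2} = 0.370764
Γ = φ(d₁) / (S·σ·√T) = 0.012930

price = 7.982561
Γ = 0.012930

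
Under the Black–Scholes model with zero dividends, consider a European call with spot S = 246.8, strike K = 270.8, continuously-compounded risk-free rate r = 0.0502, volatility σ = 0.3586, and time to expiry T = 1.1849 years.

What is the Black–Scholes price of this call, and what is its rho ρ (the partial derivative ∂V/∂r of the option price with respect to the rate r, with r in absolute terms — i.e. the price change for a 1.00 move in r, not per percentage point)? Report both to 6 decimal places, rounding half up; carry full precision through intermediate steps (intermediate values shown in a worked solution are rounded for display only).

price = 34.796161
ρ = 117.772219

σ√T = 0.3586·√1.1849 = 0.390347
d₁ = (ln(S/K) + (r+σ²/2)T) / (σ√T) = (ln(246.8/270.8) + (0.0502+0.3586²/2)·1.1849) / 0.390347 = (-0.092802 + 0.135667) / 0.390347 = 0.109813
d₂ = d₁ − σ√T = 0.109813 − 0.390347 = -0.280534
e^{−rT} = e^{−0.0502·1.1849} = 0.942253
N(d₁) = 0.543721,  N(d₂) = 0.389534
Call price V = S·N(d₁) − K·e^{−rT}·N(d₂) = 134.190387 − 99.394226 = 34.796161
ρ = K·T·e^{−rT}·N(d₂) = 117.772219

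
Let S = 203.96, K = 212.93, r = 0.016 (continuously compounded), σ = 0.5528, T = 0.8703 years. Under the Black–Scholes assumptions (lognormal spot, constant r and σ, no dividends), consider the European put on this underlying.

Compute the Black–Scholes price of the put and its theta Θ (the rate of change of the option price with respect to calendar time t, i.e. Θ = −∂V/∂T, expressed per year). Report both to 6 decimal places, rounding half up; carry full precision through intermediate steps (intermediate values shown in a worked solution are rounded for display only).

price = 45.193166
Θ = -21.529530

σ√T = 0.5528·√0.8703 = 0.515706
d₁ = (ln(S/K) + (r+σ²/2)T) / (σ√T) = (ln(203.96/212.93) + (0.016+0.5528²/2)·0.8703) / 0.515706 = (-0.043040 + 0.146901) / 0.515706 = 0.201397
d₂ = d₁ − σ√T = 0.201397 − 0.515706 = -0.314309
e^{−rT} = e^{−0.016·0.8703} = 0.986172
N(−d₁) = 0.420194,  N(−d₂) = 0.623357
Put price V = K·e^{−rT}·N(−d₂) − S·N(−d₁) = 130.895943 − 85.702777 = 45.193166
φ(d₁) = (1/√(2π))·e^{−d₁²/2} = 0.390933
Θ = −S·φ(d₁)·σ/(2√T) + r·K·e^{−rT}·N(−d₂) = −23.623865 + 2.094335 = -21.529530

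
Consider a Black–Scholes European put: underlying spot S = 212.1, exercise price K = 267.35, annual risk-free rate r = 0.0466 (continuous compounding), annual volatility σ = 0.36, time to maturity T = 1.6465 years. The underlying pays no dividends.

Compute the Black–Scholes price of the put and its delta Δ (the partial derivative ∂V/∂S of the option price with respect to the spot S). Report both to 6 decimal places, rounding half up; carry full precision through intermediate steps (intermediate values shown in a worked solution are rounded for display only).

price = 62.025058
Δ = -0.541449

σ√T = 0.36·√1.6465 = 0.461938
d₁ = (ln(S/K) + (r+σ²/2)T) / (σ√T) = (ln(212.1/267.35) + (0.0466+0.36²/2)·1.6465) / 0.461938 = (-0.231501 + 0.183420) / 0.461938 = -0.104085
d₂ = d₁ − σ√T = -0.104085 − 0.461938 = -0.566022
e^{−rT} = e^{−0.0466·1.6465} = 0.926143
N(−d₁) = 0.541449,  N(−d₂) = 0.714311
Put price V = K·e^{−rT}·N(−d₂) − S·N(−d₁) = 176.866388 − 114.841329 = 62.025058
Δ = −N(−d₁) = -0.541449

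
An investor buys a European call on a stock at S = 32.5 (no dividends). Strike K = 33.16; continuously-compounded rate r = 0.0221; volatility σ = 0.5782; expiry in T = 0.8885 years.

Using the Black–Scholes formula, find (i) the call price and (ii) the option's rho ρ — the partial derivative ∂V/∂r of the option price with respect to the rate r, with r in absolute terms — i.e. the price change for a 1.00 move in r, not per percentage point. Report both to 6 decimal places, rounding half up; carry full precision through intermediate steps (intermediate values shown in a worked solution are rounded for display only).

σ√T = 0.5782·√0.8885 = 0.545013
d₁ = (ln(S/K) + (r+σ²/2)T) / (σ√T) = (ln(32.5/33.16) + (0.0221+0.5782²/2)·0.8885) / 0.545013 = (-0.020104 + 0.168155) / 0.545013 = 0.271647
d₂ = d₁ − σ√T = 0.271647 − 0.545013 = -0.273366
e^{−rT} = e^{−0.0221·0.8885} = 0.980556
N(d₁) = 0.607053,  N(d₂) = 0.392286
Call price V = S·N(d₁) − K·e^{−rT}·N(d₂) = 19.729232 − 12.755268 = 6.973964
ρ = K·T·e^{−rT}·N(d₂) = 11.333055

price = 6.973964
ρ = 11.333055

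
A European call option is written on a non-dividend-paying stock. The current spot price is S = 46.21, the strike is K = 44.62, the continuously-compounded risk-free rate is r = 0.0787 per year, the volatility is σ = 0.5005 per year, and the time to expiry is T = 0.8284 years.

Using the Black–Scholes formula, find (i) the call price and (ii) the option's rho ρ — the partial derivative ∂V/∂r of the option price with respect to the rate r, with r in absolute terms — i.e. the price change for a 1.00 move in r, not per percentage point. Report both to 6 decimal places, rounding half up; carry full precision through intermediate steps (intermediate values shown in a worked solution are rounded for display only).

σ√T = 0.5005·√0.8284 = 0.455537
d₁ = (ln(S/K) + (r+σ²/2)T) / (σ√T) = (ln(46.21/44.62) + (0.0787+0.5005²/2)·0.8284) / 0.455537 = (0.035014 + 0.168952) / 0.455537 = 0.447749
d₂ = d₁ − σ√T = 0.447749 − 0.455537 = -0.007789
e^{−rT} = e^{−0.0787·0.8284} = 0.936885
N(d₁) = 0.672833,  N(d₂) = 0.496893
Call price V = S·N(d₁) − K·e^{−rT}·N(d₂) = 31.091600 − 20.772002 = 10.319597
ρ = K·T·e^{−rT}·N(d₂) = 17.207527

price = 10.319597
ρ = 17.207527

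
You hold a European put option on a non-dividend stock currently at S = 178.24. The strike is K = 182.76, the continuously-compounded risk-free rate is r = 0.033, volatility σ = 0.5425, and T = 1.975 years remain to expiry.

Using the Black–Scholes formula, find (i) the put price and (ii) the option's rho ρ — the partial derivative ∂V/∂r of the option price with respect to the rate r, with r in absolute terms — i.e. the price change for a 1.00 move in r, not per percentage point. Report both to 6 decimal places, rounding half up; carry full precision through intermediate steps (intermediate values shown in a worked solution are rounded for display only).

price = 48.449216
ρ = -212.630451

σ√T = 0.5425·√1.975 = 0.762401
d₁ = (ln(S/K) + (r+σ²/2)T) / (σ√T) = (ln(178.24/182.76) + (0.033+0.5425²/2)·1.975) / 0.762401 = (-0.025043 + 0.355802) / 0.762401 = 0.433840
d₂ = d₁ − σ√T = 0.433840 − 0.762401 = -0.328561
e^{−rT} = e^{−0.033·1.975} = 0.936903
N(−d₁) = 0.332202,  N(−d₂) = 0.628756
Put price V = K·e^{−rT}·N(−d₂) − S·N(−d₁) = 107.660988 − 59.211772 = 48.449216
ρ = −K·T·e^{−rT}·N(−d₂) = -212.630451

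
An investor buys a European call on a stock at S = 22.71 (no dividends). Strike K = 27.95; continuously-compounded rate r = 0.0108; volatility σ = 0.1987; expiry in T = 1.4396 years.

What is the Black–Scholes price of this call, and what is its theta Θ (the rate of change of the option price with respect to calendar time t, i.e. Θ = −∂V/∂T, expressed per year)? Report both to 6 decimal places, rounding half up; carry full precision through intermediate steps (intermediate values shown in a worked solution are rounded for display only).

σ√T = 0.1987·√1.4396 = 0.238407
d₁ = (ln(S/K) + (r+σ²/2)T) / (σ√T) = (ln(22.71/27.95) + (0.0108+0.1987²/2)·1.4396) / 0.238407 = (-0.207612 + 0.043967) / 0.238407 = -0.686412
d₂ = d₁ − σ√T = -0.686412 − 0.238407 = -0.924818
e^{−rT} = e^{−0.0108·1.4396} = 0.984573
N(d₁) = 0.246227,  N(d₂) = 0.177530
Call price V = S·N(d₁) − K·e^{−rT}·N(d₂) = 5.591811 − 4.885418 = 0.706393
φ(d₁) = (1/√(2π))·e^{−d₁²/2} = 0.315209
Θ = −S·φ(d₁)·σ/(2√T) − r·K·e^{−rT}·N(d₂) = −0.592738 − 0.052763 = -0.645501

price = 0.706393
Θ = -0.645501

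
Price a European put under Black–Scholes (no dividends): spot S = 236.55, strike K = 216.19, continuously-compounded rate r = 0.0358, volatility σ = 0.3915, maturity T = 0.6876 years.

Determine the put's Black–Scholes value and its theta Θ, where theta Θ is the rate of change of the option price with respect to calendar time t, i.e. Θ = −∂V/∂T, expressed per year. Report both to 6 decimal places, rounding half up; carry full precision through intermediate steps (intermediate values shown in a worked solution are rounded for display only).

price = 17.803802
Θ = -16.302364

σ√T = 0.3915·√0.6876 = 0.324638
d₁ = (ln(S/K) + (r+σ²/2)T) / (σ√T) = (ln(236.55/216.19) + (0.0358+0.3915²/2)·0.6876) / 0.324638 = (0.090002 + 0.077311) / 0.324638 = 0.515383
d₂ = d₁ − σ√T = 0.515383 − 0.324638 = 0.190745
e^{−rT} = e^{−0.0358·0.6876} = 0.975684
N(−d₁) = 0.303143,  N(−d₂) = 0.424363
Put price V = K·e^{−rT}·N(−d₂) − S·N(−d₁) = 89.512211 − 71.708409 = 17.803802
φ(d₁) = (1/√(2π))·e^{−d₁²/2} = 0.349326
Θ = −S·φ(d₁)·σ/(2√T) + r·K·e^{−rT}·N(−d₂) = −19.506901 + 3.204537 = -16.302364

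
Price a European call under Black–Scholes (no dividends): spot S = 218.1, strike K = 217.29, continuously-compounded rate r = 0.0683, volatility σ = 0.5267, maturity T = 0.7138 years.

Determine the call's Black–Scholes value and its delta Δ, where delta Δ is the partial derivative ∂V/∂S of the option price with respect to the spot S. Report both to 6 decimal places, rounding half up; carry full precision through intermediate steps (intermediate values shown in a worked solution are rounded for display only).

price = 43.249959
Δ = 0.633228

σ√T = 0.5267·√0.7138 = 0.444991
d₁ = (ln(S/K) + (r+σ²/2)T) / (σ√T) = (ln(218.1/217.29) + (0.0683+0.5267²/2)·0.7138) / 0.444991 = (0.003721 + 0.147761) / 0.444991 = 0.340416
d₂ = d₁ − σ√T = 0.340416 − 0.444991 = -0.104576
e^{−rT} = e^{−0.0683·0.7138} = 0.952417
N(d₁) = 0.633228,  N(d₂) = 0.458356
Call price V = S·N(d₁) − K·e^{−rT}·N(d₂) = 138.107074 − 94.857115 = 43.249959
Δ = N(d₁) = 0.633228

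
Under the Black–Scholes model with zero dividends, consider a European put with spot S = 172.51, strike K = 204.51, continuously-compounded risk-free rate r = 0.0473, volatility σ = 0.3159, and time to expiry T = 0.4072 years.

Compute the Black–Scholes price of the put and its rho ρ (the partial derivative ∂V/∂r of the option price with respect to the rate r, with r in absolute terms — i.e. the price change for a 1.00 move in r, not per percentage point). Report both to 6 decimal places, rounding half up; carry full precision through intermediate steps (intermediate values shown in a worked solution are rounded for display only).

σ√T = 0.3159·√0.4072 = 0.201583
d₁ = (ln(S/K) + (r+σ²/2)T) / (σ√T) = (ln(172.51/204.51) + (0.0473+0.3159²/2)·0.4072) / 0.201583 = (-0.170162 + 0.039578) / 0.201583 = -0.647790
d₂ = d₁ − σ√T = -0.647790 − 0.201583 = -0.849373
e^{−rT} = e^{−0.0473·0.4072} = 0.980924
N(−d₁) = 0.741440,  N(−d₂) = 0.802163
Put price V = K·e^{−rT}·N(−d₂) − S·N(−d₁) = 160.920889 − 127.905735 = 33.015154
ρ = −K·T·e^{−rT}·N(−d₂) = -65.526986

price = 33.015154
ρ = -65.526986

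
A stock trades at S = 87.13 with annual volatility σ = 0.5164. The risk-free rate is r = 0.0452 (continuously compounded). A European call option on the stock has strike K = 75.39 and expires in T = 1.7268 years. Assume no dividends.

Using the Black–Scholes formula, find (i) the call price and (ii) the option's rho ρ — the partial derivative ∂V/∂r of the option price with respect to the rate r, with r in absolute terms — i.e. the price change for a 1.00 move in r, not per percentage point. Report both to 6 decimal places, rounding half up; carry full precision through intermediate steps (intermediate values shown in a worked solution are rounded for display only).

price = 30.597257
ρ = 59.676086

σ√T = 0.5164·√1.7268 = 0.678590
d₁ = (ln(S/K) + (r+σ²/2)T) / (σ√T) = (ln(87.13/75.39) + (0.0452+0.5164²/2)·1.7268) / 0.678590 = (0.144727 + 0.308293) / 0.678590 = 0.667590
d₂ = d₁ − σ√T = 0.667590 − 0.678590 = -0.010999
e^{−rT} = e^{−0.0452·1.7268} = 0.924917
N(d₁) = 0.747802,  N(d₂) = 0.495612
Call price V = S·N(d₁) − K·e^{−rT}·N(d₂) = 65.156028 − 34.558771 = 30.597257
ρ = K·T·e^{−rT}·N(d₂) = 59.676086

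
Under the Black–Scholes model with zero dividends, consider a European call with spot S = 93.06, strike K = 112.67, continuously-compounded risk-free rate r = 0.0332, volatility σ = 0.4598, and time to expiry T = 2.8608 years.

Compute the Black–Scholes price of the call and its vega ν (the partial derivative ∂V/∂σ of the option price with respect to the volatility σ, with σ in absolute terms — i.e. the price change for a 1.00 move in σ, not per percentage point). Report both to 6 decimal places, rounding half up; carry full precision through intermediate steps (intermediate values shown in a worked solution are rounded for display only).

price = 25.097893
ν = 60.625603

σ√T = 0.4598·√2.8608 = 0.777701
d₁ = (ln(S/K) + (r+σ²/2)T) / (σ√T) = (ln(93.06/112.67) + (0.0332+0.4598²/2)·2.8608) / 0.777701 = (-0.191219 + 0.397388) / 0.777701 = 0.265101
d₂ = d₁ − σ√T = 0.265101 − 0.777701 = -0.512600
e^{−rT} = e^{−0.0332·2.8608} = 0.909392
N(d₁) = 0.604534,  N(d₂) = 0.304116
Call price V = S·N(d₁) − K·e^{−rT}·N(d₂) = 56.257949 − 31.160056 = 25.097893
φ(d₁) = (1/√(2π))·e^{−d₁²/2} = 0.385167
ν = S·φ(d₁)·√T = 60.625603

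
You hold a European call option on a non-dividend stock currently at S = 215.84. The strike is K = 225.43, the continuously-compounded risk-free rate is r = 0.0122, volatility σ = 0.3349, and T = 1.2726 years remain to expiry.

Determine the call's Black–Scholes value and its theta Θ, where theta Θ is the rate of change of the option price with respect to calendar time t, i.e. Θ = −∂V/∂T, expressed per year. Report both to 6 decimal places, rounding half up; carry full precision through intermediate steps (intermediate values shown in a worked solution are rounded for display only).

price = 29.827331
Θ = -13.770547

σ√T = 0.3349·√1.2726 = 0.377799
d₁ = (ln(S/K) + (r+σ²/2)T) / (σ√T) = (ln(215.84/225.43) + (0.0122+0.3349²/2)·1.2726) / 0.377799 = (-0.043472 + 0.086892) / 0.377799 = 0.114928
d₂ = d₁ − σ√T = 0.114928 − 0.377799 = -0.262872
e^{−rT} = e^{−0.0122·1.2726} = 0.984594
N(d₁) = 0.545749,  N(d₂) = 0.396325
Call price V = S·N(d₁) − K·e^{−rT}·N(d₂) = 117.794410 − 87.967079 = 29.827331
φ(d₁) = (1/√(2π))·e^{−d₁²/2} = 0.396316
Θ = −S·φ(d₁)·σ/(2√T) − r·K·e^{−rT}·N(d₂) = −12.697348 − 1.073198 = -13.770547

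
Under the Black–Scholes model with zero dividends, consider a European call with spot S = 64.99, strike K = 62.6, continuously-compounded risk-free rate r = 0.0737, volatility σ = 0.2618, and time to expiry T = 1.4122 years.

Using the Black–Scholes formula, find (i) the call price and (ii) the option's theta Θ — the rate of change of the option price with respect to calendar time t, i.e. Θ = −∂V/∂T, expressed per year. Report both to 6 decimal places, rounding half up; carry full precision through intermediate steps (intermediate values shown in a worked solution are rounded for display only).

σ√T = 0.2618·√1.4122 = 0.311113
d₁ = (ln(S/K) + (r+σ²/2)T) / (σ√T) = (ln(64.99/62.6) + (0.0737+0.2618²/2)·1.4122) / 0.311113 = (0.037468 + 0.152475) / 0.311113 = 0.610527
d₂ = d₁ − σ√T = 0.610527 − 0.311113 = 0.299415
e^{−rT} = e^{−0.0737·1.4122} = 0.901154
N(d₁) = 0.729244,  N(d₂) = 0.617688
Call price V = S·N(d₁) − K·e^{−rT}·N(d₂) = 47.393551 − 34.845173 = 12.548378
φ(d₁) = (1/√(2π))·e^{−d₁²/2} = 0.331108
Θ = −S·φ(d₁)·σ/(2√T) − r·K·e^{−rT}·N(d₂) = −2.370325 − 2.568089 = -4.938414

price = 12.548378
Θ = -4.938414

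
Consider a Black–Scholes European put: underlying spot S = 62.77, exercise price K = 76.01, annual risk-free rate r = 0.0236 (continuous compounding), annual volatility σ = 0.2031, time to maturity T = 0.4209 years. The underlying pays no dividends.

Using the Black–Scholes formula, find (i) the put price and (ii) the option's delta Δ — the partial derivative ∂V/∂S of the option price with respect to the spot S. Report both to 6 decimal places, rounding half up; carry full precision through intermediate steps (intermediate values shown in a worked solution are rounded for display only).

σ√T = 0.2031·√0.4209 = 0.131765
d₁ = (ln(S/K) + (r+σ²/2)T) / (σ√T) = (ln(62.77/76.01) + (0.0236+0.2031²/2)·0.4209) / 0.131765 = (-0.191388 + 0.018614) / 0.131765 = -1.311226
d₂ = d₁ − σ√T = -1.311226 − 0.131765 = -1.442991
e^{−rT} = e^{−0.0236·0.4209} = 0.990116
N(−d₁) = 0.905109,  N(−d₂) = 0.925488
Put price V = K·e^{−rT}·N(−d₂) − S·N(−d₁) = 69.651071 − 56.813711 = 12.837360
Δ = −N(−d₁) = -0.905109

price = 12.837360
Δ = -0.905109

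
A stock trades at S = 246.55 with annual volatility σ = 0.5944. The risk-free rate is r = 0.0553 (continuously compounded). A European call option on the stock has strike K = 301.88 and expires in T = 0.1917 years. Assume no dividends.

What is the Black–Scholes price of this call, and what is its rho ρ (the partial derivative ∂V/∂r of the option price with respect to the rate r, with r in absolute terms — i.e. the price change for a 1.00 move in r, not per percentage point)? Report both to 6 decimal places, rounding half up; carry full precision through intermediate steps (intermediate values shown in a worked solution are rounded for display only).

price = 9.423837
ρ = 11.043982

σ√T = 0.5944·√0.1917 = 0.260249
d₁ = (ln(S/K) + (r+σ²/2)T) / (σ√T) = (ln(246.55/301.88) + (0.0553+0.5944²/2)·0.1917) / 0.260249 = (-0.202465 + 0.044466) / 0.260249 = -0.607105
d₂ = d₁ − σ√T = -0.607105 − 0.260249 = -0.867355
e^{−rT} = e^{−0.0553·0.1917} = 0.989455
N(d₁) = 0.271890,  N(d₂) = 0.192874
Call price V = S·N(d₁) − K·e^{−rT}·N(d₂) = 67.034595 − 57.610758 = 9.423837
ρ = K·T·e^{−rT}·N(d₂) = 11.043982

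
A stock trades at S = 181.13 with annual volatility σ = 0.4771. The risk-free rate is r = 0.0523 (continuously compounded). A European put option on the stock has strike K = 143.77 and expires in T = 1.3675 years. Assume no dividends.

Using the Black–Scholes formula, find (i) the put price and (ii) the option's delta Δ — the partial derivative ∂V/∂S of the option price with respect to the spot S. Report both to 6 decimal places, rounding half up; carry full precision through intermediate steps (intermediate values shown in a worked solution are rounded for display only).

σ√T = 0.4771·√1.3675 = 0.557921
d₁ = (ln(S/K) + (r+σ²/2)T) / (σ√T) = (ln(181.13/143.77) + (0.0523+0.4771²/2)·1.3675) / 0.557921 = (0.231000 + 0.227158) / 0.557921 = 0.821188
d₂ = d₁ − σ√T = 0.821188 − 0.557921 = 0.263267
e^{−rT} = e^{−0.0523·1.3675} = 0.930977
N(−d₁) = 0.205769,  N(−d₂) = 0.396172
Put price V = K·e^{−rT}·N(−d₂) − S·N(−d₁) = 53.026343 − 37.271027 = 15.755316
Δ = −N(−d₁) = -0.205769

price = 15.755316
Δ = -0.205769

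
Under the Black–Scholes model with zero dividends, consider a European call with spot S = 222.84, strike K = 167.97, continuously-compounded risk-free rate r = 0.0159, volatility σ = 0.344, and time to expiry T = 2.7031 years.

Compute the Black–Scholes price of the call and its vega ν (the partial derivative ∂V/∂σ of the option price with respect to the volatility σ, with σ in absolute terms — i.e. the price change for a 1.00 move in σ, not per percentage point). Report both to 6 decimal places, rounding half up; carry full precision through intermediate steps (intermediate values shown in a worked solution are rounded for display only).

σ√T = 0.344·√2.7031 = 0.565574
d₁ = (ln(S/K) + (r+σ²/2)T) / (σ√T) = (ln(222.84/167.97) + (0.0159+0.344²/2)·2.7031) / 0.565574 = (0.282669 + 0.202916) / 0.565574 = 0.858570
d₂ = d₁ − σ√T = 0.858570 − 0.565574 = 0.292996
e^{−rT} = e^{−0.0159·2.7031} = 0.957931
N(d₁) = 0.804711,  N(d₂) = 0.615237
Call price V = S·N(d₁) − K·e^{−rT}·N(d₂) = 179.321823 − 98.993974 = 80.327849
φ(d₁) = (1/√(2π))·e^{−d₁²/2} = 0.275957
ν = S·φ(d₁)·√T = 101.103414

price = 80.327849
ν = 101.103414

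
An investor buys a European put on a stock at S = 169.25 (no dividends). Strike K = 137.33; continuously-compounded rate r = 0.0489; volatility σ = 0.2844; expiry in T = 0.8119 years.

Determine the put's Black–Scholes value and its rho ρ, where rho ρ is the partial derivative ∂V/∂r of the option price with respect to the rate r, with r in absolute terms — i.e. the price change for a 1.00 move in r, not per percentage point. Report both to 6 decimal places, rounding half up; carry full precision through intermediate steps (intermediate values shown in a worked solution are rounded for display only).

price = 3.357220
ρ = -21.410169

σ√T = 0.2844·√0.8119 = 0.256260
d₁ = (ln(S/K) + (r+σ²/2)T) / (σ√T) = (ln(169.25/137.33) + (0.0489+0.2844²/2)·0.8119) / 0.256260 = (0.208990 + 0.072537) / 0.256260 = 1.098598
d₂ = d₁ − σ√T = 1.098598 − 0.256260 = 0.842338
e^{−rT} = e^{−0.0489·0.8119} = 0.961076
N(−d₁) = 0.135972,  N(−d₂) = 0.199800
Put price V = K·e^{−rT}·N(−d₂) − S·N(−d₁) = 26.370451 − 23.013231 = 3.357220
ρ = −K·T·e^{−rT}·N(−d₂) = -21.410169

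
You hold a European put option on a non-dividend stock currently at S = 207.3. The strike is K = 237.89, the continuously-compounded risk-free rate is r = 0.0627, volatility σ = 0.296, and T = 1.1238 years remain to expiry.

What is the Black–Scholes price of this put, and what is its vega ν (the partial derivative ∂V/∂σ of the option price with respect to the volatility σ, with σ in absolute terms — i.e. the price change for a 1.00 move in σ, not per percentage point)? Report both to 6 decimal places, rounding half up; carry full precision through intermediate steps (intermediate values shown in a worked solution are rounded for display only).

price = 34.549931
ν = 87.527292

σ√T = 0.296·√1.1238 = 0.313788
d₁ = (ln(S/K) + (r+σ²/2)T) / (σ√T) = (ln(207.3/237.89) + (0.0627+0.296²/2)·1.1238) / 0.313788 = (-0.137641 + 0.119694) / 0.313788 = -0.057197
d₂ = d₁ − σ√T = -0.057197 − 0.313788 = -0.370985
e^{−rT} = e^{−0.0627·1.1238} = 0.931963
N(−d₁) = 0.522806,  N(−d₂) = 0.644676
Put price V = K·e^{−rT}·N(−d₂) − S·N(−d₁) = 142.927572 − 108.377641 = 34.549931
φ(d₁) = (1/√(2π))·e^{−d₁²/2} = 0.398290
ν = S·φ(d₁)·√T = 87.527292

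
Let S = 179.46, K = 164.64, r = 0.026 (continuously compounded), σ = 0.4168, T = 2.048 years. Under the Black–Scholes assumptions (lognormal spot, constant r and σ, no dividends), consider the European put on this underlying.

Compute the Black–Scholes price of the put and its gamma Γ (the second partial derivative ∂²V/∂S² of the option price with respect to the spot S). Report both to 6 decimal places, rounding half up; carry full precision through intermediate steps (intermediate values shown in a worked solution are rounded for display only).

σ√T = 0.4168·√2.048 = 0.596476
d₁ = (ln(S/K) + (r+σ²/2)T) / (σ√T) = (ln(179.46/164.64) + (0.026+0.4168²/2)·2.048) / 0.596476 = (0.086191 + 0.231140) / 0.596476 = 0.532009
d₂ = d₁ − σ√T = 0.532009 − 0.596476 = -0.064466
e^{−rT} = e^{−0.026·2.048} = 0.948145
N(−d₁) = 0.297360,  N(−d₂) = 0.525700
Put price V = K·e^{−rT}·N(−d₂) − S·N(−d₁) = 82.063195 − 53.364178 = 28.699017
φ(d₁) = (1/√(2π))·e^{−d₁²/2} = 0.346298
Γ = φ(d₁) / (S·σ·√T) = 0.003235

price = 28.699017
Γ = 0.003235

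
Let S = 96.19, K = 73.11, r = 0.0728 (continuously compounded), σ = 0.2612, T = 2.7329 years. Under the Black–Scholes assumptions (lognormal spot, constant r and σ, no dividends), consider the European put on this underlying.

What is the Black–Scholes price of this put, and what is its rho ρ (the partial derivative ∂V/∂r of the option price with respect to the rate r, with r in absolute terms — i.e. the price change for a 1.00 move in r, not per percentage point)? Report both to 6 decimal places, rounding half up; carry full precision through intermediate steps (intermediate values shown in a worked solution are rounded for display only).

price = 2.232444
ρ = -31.009574

σ√T = 0.2612·√2.7329 = 0.431802
d₁ = (ln(S/K) + (r+σ²/2)T) / (σ√T) = (ln(96.19/73.11) + (0.0728+0.2612²/2)·2.7329) / 0.431802 = (0.274360 + 0.292182) / 0.431802 = 1.312040
d₂ = d₁ − σ√T = 1.312040 − 0.431802 = 0.880238
e^{−rT} = e^{−0.0728·2.7329} = 0.819587
N(−d₁) = 0.094753,  N(−d₂) = 0.189365
Put price V = K·e^{−rT}·N(−d₂) − S·N(−d₁) = 11.346765 − 9.114321 = 2.232444
ρ = −K·T·e^{−rT}·N(−d₂) = -31.009574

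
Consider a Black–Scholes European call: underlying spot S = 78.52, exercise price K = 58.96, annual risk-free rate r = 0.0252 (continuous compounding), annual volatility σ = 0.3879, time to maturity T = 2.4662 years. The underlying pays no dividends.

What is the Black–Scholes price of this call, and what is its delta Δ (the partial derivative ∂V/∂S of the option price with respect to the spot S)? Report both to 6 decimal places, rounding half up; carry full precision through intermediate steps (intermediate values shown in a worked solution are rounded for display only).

σ√T = 0.3879·√2.4662 = 0.609164
d₁ = (ln(S/K) + (r+σ²/2)T) / (σ√T) = (ln(78.52/58.96) + (0.0252+0.3879²/2)·2.4662) / 0.609164 = (0.286494 + 0.247688) / 0.609164 = 0.876911
d₂ = d₁ − σ√T = 0.876911 − 0.609164 = 0.267748
e^{−rT} = e^{−0.0252·2.4662} = 0.939744
N(d₁) = 0.809733,  N(d₂) = 0.605553
Call price V = S·N(d₁) − K·e^{−rT}·N(d₂) = 63.580205 − 33.552061 = 30.028144
Δ = N(d₁) = 0.809733

price = 30.028144
Δ = 0.809733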